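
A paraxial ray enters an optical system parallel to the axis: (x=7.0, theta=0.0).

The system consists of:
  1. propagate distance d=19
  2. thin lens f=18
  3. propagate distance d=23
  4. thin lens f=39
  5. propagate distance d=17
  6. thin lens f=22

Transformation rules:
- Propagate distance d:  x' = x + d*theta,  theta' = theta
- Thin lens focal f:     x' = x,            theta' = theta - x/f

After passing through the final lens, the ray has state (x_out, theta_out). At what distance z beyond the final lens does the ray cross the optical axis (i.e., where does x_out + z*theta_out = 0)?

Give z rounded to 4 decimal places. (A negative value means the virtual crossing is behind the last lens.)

Initial: x=7.0000 theta=0.0000
After 1 (propagate distance d=19): x=7.0000 theta=0.0000
After 2 (thin lens f=18): x=7.0000 theta=-7/18 (≈-0.3889)
After 3 (propagate distance d=23): x=-35/18 (≈-1.9444) theta=-7/18 (≈-0.3889)
After 4 (thin lens f=39): x=-35/18 (≈-1.9444) theta=-119/351 (≈-0.3390)
After 5 (propagate distance d=17): x=-5411/702 (≈-7.7080) theta=-119/351 (≈-0.3390)
After 6 (thin lens f=22): x=-5411/702 (≈-7.7080) theta=175/15444 (≈0.0113)
z_focus = -x_out/theta_out = -(-5411/702)/(175/15444) = 680.2400
Rounded to 4 decimal places: z = 680.2400

Answer: 680.2400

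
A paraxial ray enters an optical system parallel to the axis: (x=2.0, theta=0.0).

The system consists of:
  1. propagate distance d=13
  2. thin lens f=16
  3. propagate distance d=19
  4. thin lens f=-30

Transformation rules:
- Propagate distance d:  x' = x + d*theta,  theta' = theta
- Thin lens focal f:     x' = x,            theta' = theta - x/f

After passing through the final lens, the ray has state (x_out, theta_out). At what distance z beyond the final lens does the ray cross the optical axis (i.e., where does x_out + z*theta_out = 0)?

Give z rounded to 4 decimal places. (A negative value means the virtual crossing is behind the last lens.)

Answer: -2.7273

Derivation:
Initial: x=2.0000 theta=0.0000
After 1 (propagate distance d=13): x=2.0000 theta=0.0000
After 2 (thin lens f=16): x=2.0000 theta=-0.1250
After 3 (propagate distance d=19): x=-0.3750 theta=-0.1250
After 4 (thin lens f=-30): x=-0.3750 theta=-0.1375
z_focus = -x_out/theta_out = -(-0.3750)/(-0.1375) = -30/11 ≈ -2.7273
Rounded to 4 decimal places: z = -2.7273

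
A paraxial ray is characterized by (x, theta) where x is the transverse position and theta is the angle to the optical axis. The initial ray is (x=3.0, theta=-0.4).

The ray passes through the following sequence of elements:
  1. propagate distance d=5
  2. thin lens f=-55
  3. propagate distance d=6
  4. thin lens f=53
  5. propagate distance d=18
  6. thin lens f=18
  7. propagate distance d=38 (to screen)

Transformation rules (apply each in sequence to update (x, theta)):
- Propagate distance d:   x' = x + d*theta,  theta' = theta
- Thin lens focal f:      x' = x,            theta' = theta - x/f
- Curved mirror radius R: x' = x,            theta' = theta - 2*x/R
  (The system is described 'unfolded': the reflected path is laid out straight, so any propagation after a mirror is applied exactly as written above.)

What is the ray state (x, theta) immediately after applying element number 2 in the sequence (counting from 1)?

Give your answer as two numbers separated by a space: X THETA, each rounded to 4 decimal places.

Answer: 1.0000 -0.3818

Derivation:
Initial: x=3.0000 theta=-0.4000
After 1 (propagate distance d=5): x=1.0000 theta=-0.4000
After 2 (thin lens f=-55): x=1.0000 theta=-21/55 (≈-0.3818)
Rounded to 4 decimal places: x = 1.0000, theta = -0.3818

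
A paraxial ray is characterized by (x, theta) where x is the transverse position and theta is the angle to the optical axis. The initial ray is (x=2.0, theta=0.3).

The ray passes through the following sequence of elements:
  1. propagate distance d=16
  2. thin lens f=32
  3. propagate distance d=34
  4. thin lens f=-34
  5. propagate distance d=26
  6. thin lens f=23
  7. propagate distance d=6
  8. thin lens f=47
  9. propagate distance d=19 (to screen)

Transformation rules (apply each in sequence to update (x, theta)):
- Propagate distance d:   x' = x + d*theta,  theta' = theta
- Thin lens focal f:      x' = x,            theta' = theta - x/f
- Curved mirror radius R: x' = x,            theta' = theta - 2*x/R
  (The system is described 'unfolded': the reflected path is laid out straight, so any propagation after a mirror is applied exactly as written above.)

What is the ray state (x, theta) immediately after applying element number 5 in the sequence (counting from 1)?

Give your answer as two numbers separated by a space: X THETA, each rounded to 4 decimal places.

Answer: 19.5250 0.3750

Derivation:
Initial: x=2.0000 theta=0.3000
After 1 (propagate distance d=16): x=6.8000 theta=0.3000
After 2 (thin lens f=32): x=6.8000 theta=0.0875
After 3 (propagate distance d=34): x=9.7750 theta=0.0875
After 4 (thin lens f=-34): x=9.7750 theta=0.3750
After 5 (propagate distance d=26): x=19.5250 theta=0.3750
Rounded to 4 decimal places: x = 19.5250, theta = 0.3750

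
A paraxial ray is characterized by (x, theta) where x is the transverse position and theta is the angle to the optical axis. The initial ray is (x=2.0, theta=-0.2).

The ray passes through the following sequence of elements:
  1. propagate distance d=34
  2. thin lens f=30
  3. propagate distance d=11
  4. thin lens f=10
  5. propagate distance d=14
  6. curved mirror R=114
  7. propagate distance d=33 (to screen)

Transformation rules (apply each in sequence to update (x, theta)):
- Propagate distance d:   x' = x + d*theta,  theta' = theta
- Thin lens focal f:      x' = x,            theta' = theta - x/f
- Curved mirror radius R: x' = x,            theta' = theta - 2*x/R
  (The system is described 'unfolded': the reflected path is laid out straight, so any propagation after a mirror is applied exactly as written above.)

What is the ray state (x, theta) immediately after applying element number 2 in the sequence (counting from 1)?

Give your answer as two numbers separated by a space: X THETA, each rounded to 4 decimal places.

Answer: -4.8000 -0.0400

Derivation:
Initial: x=2.0000 theta=-0.2000
After 1 (propagate distance d=34): x=-4.8000 theta=-0.2000
After 2 (thin lens f=30): x=-4.8000 theta=-0.0400
Rounded to 4 decimal places: x = -4.8000, theta = -0.0400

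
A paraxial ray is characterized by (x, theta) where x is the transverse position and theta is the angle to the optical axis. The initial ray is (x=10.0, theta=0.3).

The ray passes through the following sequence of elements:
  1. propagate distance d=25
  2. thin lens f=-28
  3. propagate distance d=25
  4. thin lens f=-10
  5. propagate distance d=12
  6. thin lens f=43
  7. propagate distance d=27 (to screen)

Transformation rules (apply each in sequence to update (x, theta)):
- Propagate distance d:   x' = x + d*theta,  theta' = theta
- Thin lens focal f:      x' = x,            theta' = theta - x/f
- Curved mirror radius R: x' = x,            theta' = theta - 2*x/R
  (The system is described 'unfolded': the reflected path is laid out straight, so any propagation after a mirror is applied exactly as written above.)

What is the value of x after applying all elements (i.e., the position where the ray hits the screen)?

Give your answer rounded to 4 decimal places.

Answer: 172.0485

Derivation:
Initial: x=10.0000 theta=0.3000
After 1 (propagate distance d=25): x=17.5000 theta=0.3000
After 2 (thin lens f=-28): x=17.5000 theta=0.9250
After 3 (propagate distance d=25): x=40.6250 theta=0.9250
After 4 (thin lens f=-10): x=40.6250 theta=4.9875
After 5 (propagate distance d=12): x=100.4750 theta=4.9875
After 6 (thin lens f=43): x=100.4750 theta=9119/3440 (≈2.6509)
After 7 (propagate distance d=27 (to screen)): x=591847/3440 (≈172.0485) theta=9119/3440 (≈2.6509)
Rounded to 4 decimal places: x = 172.0485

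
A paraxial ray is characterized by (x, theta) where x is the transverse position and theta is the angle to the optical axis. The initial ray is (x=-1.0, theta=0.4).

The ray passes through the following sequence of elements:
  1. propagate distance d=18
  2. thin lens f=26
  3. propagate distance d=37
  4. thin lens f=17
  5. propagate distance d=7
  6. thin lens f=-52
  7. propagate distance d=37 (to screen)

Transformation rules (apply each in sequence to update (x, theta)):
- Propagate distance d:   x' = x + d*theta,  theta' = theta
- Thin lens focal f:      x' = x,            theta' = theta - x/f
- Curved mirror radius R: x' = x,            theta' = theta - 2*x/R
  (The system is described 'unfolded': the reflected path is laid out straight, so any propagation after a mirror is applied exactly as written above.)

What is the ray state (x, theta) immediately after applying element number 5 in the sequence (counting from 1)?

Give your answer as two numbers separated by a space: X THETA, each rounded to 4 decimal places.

Initial: x=-1.0000 theta=0.4000
After 1 (propagate distance d=18): x=6.2000 theta=0.4000
After 2 (thin lens f=26): x=6.2000 theta=21/130 (≈0.1615)
After 3 (propagate distance d=37): x=1583/130 (≈12.1769) theta=21/130 (≈0.1615)
After 4 (thin lens f=17): x=1583/130 (≈12.1769) theta=-613/1105 (≈-0.5548)
After 5 (propagate distance d=7): x=18329/2210 (≈8.2937) theta=-613/1105 (≈-0.5548)
Rounded to 4 decimal places: x = 8.2937, theta = -0.5548

Answer: 8.2937 -0.5548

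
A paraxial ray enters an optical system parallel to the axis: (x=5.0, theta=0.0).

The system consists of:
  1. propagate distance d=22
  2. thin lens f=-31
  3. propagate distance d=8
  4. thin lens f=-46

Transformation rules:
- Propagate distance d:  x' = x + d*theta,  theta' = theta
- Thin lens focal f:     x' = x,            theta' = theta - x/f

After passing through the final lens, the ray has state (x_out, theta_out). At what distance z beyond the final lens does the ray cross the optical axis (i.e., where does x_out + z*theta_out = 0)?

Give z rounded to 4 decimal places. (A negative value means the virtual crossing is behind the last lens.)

Initial: x=5.0000 theta=0.0000
After 1 (propagate distance d=22): x=5.0000 theta=0.0000
After 2 (thin lens f=-31): x=5.0000 theta=5/31 (≈0.1613)
After 3 (propagate distance d=8): x=195/31 (≈6.2903) theta=5/31 (≈0.1613)
After 4 (thin lens f=-46): x=195/31 (≈6.2903) theta=425/1426 (≈0.2980)
z_focus = -x_out/theta_out = -(195/31)/(425/1426) = -1794/85 ≈ -21.1059
Rounded to 4 decimal places: z = -21.1059

Answer: -21.1059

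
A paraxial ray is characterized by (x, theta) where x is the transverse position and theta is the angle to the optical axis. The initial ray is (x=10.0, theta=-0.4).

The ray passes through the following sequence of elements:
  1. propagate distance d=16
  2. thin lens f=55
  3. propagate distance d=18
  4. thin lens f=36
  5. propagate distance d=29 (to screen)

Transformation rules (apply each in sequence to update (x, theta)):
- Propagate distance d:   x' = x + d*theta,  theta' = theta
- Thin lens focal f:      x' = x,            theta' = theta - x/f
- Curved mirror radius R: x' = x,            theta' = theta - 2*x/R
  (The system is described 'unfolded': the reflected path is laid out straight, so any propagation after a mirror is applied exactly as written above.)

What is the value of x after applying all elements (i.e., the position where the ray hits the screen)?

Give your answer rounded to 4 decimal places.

Initial: x=10.0000 theta=-0.4000
After 1 (propagate distance d=16): x=3.6000 theta=-0.4000
After 2 (thin lens f=55): x=3.6000 theta=-128/275 (≈-0.4655)
After 3 (propagate distance d=18): x=-1314/275 (≈-4.7782) theta=-128/275 (≈-0.4655)
After 4 (thin lens f=36): x=-1314/275 (≈-4.7782) theta=-183/550 (≈-0.3327)
After 5 (propagate distance d=29 (to screen)): x=-1587/110 (≈-14.4273) theta=-183/550 (≈-0.3327)
Rounded to 4 decimal places: x = -14.4273

Answer: -14.4273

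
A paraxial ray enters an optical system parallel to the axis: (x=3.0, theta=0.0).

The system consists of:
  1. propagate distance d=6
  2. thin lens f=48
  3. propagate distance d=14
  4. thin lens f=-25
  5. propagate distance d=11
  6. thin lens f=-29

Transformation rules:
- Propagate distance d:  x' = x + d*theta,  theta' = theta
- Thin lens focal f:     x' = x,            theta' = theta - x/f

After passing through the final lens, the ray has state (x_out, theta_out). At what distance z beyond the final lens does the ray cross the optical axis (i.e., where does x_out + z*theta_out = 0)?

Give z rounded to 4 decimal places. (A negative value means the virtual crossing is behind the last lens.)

Answer: -22.7446

Derivation:
Initial: x=3.0000 theta=0.0000
After 1 (propagate distance d=6): x=3.0000 theta=0.0000
After 2 (thin lens f=48): x=3.0000 theta=-0.0625
After 3 (propagate distance d=14): x=2.1250 theta=-0.0625
After 4 (thin lens f=-25): x=2.1250 theta=0.0225
After 5 (propagate distance d=11): x=2.3725 theta=0.0225
After 6 (thin lens f=-29): x=2.3725 theta=121/1160 (≈0.1043)
z_focus = -x_out/theta_out = -(2.3725)/(121/1160) = -27521/1210 ≈ -22.7446
Rounded to 4 decimal places: z = -22.7446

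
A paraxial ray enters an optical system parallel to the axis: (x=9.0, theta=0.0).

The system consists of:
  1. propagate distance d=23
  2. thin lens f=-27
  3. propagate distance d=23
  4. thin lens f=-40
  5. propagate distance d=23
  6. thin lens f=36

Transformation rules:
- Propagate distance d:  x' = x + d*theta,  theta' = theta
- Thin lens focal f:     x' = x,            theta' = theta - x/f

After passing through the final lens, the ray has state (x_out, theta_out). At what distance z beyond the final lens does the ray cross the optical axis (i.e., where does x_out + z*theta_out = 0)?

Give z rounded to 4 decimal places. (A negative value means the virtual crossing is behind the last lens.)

Answer: 176.5301

Derivation:
Initial: x=9.0000 theta=0.0000
After 1 (propagate distance d=23): x=9.0000 theta=0.0000
After 2 (thin lens f=-27): x=9.0000 theta=1/3 (≈0.3333)
After 3 (propagate distance d=23): x=50/3 (≈16.6667) theta=1/3 (≈0.3333)
After 4 (thin lens f=-40): x=50/3 (≈16.6667) theta=0.7500
After 5 (propagate distance d=23): x=407/12 (≈33.9167) theta=0.7500
After 6 (thin lens f=36): x=407/12 (≈33.9167) theta=-83/432 (≈-0.1921)
z_focus = -x_out/theta_out = -(407/12)/(-83/432) = 14652/83 ≈ 176.5301
Rounded to 4 decimal places: z = 176.5301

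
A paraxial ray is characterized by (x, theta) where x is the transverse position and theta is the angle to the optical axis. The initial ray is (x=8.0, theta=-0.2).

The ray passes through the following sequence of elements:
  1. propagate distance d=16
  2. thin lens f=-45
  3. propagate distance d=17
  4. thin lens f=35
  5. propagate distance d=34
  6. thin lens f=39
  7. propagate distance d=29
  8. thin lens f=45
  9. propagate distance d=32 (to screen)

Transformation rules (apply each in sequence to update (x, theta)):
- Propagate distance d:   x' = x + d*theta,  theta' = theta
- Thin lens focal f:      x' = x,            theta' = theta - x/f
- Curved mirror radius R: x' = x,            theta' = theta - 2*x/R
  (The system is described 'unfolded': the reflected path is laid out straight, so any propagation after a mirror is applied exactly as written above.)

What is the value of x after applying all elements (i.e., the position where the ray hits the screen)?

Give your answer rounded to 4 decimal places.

Initial: x=8.0000 theta=-0.2000
After 1 (propagate distance d=16): x=4.8000 theta=-0.2000
After 2 (thin lens f=-45): x=4.8000 theta=-7/75 (≈-0.0933)
After 3 (propagate distance d=17): x=241/75 (≈3.2133) theta=-7/75 (≈-0.0933)
After 4 (thin lens f=35): x=241/75 (≈3.2133) theta=-162/875 (≈-0.1851)
After 5 (propagate distance d=34): x=-8089/2625 (≈-3.0815) theta=-162/875 (≈-0.1851)
After 6 (thin lens f=39): x=-8089/2625 (≈-3.0815) theta=-2173/20475 (≈-0.1061)
After 7 (propagate distance d=29): x=-630556/102375 (≈-6.1593) theta=-2173/20475 (≈-0.1061)
After 8 (thin lens f=45): x=-630556/102375 (≈-6.1593) theta=20233/658125 (≈0.0307)
After 9 (propagate distance d=32 (to screen)): x=-23842828/4606875 (≈-5.1755) theta=20233/658125 (≈0.0307)
Rounded to 4 decimal places: x = -5.1755

Answer: -5.1755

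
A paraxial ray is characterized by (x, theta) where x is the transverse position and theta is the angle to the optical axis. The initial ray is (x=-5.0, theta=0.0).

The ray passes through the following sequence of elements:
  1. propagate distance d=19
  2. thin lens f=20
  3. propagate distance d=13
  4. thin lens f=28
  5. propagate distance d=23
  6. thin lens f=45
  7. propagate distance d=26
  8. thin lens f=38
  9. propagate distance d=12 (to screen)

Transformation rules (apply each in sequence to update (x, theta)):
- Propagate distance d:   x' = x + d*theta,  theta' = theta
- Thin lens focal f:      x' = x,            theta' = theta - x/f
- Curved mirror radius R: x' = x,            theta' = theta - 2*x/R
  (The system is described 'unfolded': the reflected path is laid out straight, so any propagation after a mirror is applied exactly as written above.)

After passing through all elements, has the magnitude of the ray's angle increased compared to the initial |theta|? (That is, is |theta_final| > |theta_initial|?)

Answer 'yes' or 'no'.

Answer: yes

Derivation:
Initial: x=-5.0000 theta=0.0000
After 1 (propagate distance d=19): x=-5.0000 theta=0.0000
After 2 (thin lens f=20): x=-5.0000 theta=0.2500
After 3 (propagate distance d=13): x=-1.7500 theta=0.2500
After 4 (thin lens f=28): x=-1.7500 theta=0.3125
After 5 (propagate distance d=23): x=5.4375 theta=0.3125
After 6 (thin lens f=45): x=5.4375 theta=23/120 (≈0.1917)
After 7 (propagate distance d=26): x=2501/240 (≈10.4208) theta=23/120 (≈0.1917)
After 8 (thin lens f=38): x=2501/240 (≈10.4208) theta=-251/3040 (≈-0.0826)
After 9 (propagate distance d=12 (to screen)): x=43001/4560 (≈9.4300) theta=-251/3040 (≈-0.0826)
|theta_initial|=0.0000 |theta_final|=251/3040 (≈0.0826) -> increased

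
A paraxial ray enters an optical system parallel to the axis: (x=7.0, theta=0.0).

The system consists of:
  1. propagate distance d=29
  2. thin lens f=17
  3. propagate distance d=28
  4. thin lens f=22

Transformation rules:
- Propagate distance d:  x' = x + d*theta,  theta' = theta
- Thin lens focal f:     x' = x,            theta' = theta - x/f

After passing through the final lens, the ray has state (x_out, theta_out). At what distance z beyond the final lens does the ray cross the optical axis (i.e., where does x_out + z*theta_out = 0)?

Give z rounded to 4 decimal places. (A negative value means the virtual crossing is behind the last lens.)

Initial: x=7.0000 theta=0.0000
After 1 (propagate distance d=29): x=7.0000 theta=0.0000
After 2 (thin lens f=17): x=7.0000 theta=-7/17 (≈-0.4118)
After 3 (propagate distance d=28): x=-77/17 (≈-4.5294) theta=-7/17 (≈-0.4118)
After 4 (thin lens f=22): x=-77/17 (≈-4.5294) theta=-7/34 (≈-0.2059)
z_focus = -x_out/theta_out = -(-77/17)/(-7/34) = -22.0000
Rounded to 4 decimal places: z = -22.0000

Answer: -22.0000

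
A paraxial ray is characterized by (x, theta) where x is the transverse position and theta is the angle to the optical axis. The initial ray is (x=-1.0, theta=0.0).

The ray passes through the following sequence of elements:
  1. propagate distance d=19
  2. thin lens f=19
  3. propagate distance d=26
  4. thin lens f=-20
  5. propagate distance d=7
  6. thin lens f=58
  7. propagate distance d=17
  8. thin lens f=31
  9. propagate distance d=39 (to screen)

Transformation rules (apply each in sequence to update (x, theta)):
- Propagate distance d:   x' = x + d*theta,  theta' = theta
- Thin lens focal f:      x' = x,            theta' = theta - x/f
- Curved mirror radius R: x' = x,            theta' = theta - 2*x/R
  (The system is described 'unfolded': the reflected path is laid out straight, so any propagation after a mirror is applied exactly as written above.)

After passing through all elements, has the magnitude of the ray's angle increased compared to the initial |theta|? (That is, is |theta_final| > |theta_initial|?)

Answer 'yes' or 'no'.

Initial: x=-1.0000 theta=0.0000
After 1 (propagate distance d=19): x=-1.0000 theta=0.0000
After 2 (thin lens f=19): x=-1.0000 theta=1/19 (≈0.0526)
After 3 (propagate distance d=26): x=7/19 (≈0.3684) theta=1/19 (≈0.0526)
After 4 (thin lens f=-20): x=7/19 (≈0.3684) theta=27/380 (≈0.0711)
After 5 (propagate distance d=7): x=329/380 (≈0.8658) theta=27/380 (≈0.0711)
After 6 (thin lens f=58): x=329/380 (≈0.8658) theta=1237/22040 (≈0.0561)
After 7 (propagate distance d=17): x=40111/22040 (≈1.8199) theta=1237/22040 (≈0.0561)
After 8 (thin lens f=31): x=40111/22040 (≈1.8199) theta=-441/170810 (≈-0.0026)
After 9 (propagate distance d=39 (to screen)): x=8101/4712 (≈1.7192) theta=-441/170810 (≈-0.0026)
|theta_initial|=0.0000 |theta_final|=441/170810 (≈0.0026) -> increased

Answer: yes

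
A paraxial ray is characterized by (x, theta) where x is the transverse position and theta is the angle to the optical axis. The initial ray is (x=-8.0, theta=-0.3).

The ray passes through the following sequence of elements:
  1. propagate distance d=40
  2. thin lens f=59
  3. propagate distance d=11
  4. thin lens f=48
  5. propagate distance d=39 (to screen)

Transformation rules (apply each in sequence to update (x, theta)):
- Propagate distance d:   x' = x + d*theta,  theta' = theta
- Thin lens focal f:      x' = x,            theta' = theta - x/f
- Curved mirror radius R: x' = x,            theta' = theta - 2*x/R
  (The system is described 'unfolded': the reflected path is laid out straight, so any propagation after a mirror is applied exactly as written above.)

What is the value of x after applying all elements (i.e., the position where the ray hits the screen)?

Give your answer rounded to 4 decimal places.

Answer: -2.1493

Derivation:
Initial: x=-8.0000 theta=-0.3000
After 1 (propagate distance d=40): x=-20.0000 theta=-0.3000
After 2 (thin lens f=59): x=-20.0000 theta=23/590 (≈0.0390)
After 3 (propagate distance d=11): x=-11547/590 (≈-19.5712) theta=23/590 (≈0.0390)
After 4 (thin lens f=48): x=-11547/590 (≈-19.5712) theta=4217/9440 (≈0.4467)
After 5 (propagate distance d=39 (to screen)): x=-20289/9440 (≈-2.1493) theta=4217/9440 (≈0.4467)
Rounded to 4 decimal places: x = -2.1493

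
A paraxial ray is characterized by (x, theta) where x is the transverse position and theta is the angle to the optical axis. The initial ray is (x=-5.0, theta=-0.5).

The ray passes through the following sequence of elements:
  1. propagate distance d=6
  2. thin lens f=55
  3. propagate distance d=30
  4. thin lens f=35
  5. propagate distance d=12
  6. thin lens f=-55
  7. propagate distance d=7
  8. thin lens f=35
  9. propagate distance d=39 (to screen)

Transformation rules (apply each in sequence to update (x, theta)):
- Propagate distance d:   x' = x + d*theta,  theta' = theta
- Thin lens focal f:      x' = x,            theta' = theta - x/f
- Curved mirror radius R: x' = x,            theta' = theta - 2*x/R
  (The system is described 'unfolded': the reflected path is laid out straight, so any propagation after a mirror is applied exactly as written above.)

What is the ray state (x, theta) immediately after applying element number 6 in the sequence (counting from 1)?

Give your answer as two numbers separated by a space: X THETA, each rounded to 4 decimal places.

Initial: x=-5.0000 theta=-0.5000
After 1 (propagate distance d=6): x=-8.0000 theta=-0.5000
After 2 (thin lens f=55): x=-8.0000 theta=-39/110 (≈-0.3545)
After 3 (propagate distance d=30): x=-205/11 (≈-18.6364) theta=-39/110 (≈-0.3545)
After 4 (thin lens f=35): x=-205/11 (≈-18.6364) theta=137/770 (≈0.1779)
After 5 (propagate distance d=12): x=-6353/385 (≈-16.5013) theta=137/770 (≈0.1779)
After 6 (thin lens f=-55): x=-6353/385 (≈-16.5013) theta=-5171/42350 (≈-0.1221)
Rounded to 4 decimal places: x = -16.5013, theta = -0.1221

Answer: -16.5013 -0.1221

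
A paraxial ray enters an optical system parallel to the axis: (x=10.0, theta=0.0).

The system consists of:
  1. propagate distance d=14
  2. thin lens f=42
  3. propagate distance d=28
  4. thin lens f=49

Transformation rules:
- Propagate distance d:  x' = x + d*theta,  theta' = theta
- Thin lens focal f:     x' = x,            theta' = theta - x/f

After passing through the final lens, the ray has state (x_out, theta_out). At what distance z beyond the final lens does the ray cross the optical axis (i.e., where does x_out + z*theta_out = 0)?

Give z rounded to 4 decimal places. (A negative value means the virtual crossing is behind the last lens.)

Answer: 10.8889

Derivation:
Initial: x=10.0000 theta=0.0000
After 1 (propagate distance d=14): x=10.0000 theta=0.0000
After 2 (thin lens f=42): x=10.0000 theta=-5/21 (≈-0.2381)
After 3 (propagate distance d=28): x=10/3 (≈3.3333) theta=-5/21 (≈-0.2381)
After 4 (thin lens f=49): x=10/3 (≈3.3333) theta=-15/49 (≈-0.3061)
z_focus = -x_out/theta_out = -(10/3)/(-15/49) = 98/9 ≈ 10.8889
Rounded to 4 decimal places: z = 10.8889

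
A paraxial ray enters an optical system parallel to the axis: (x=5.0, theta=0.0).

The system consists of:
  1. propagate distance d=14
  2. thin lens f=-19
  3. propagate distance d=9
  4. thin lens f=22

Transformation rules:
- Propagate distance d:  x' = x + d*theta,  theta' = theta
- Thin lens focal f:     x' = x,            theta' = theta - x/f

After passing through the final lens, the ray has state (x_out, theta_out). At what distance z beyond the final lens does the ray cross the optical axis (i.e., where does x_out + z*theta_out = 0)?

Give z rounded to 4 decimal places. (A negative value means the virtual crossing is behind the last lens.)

Answer: 102.6667

Derivation:
Initial: x=5.0000 theta=0.0000
After 1 (propagate distance d=14): x=5.0000 theta=0.0000
After 2 (thin lens f=-19): x=5.0000 theta=5/19 (≈0.2632)
After 3 (propagate distance d=9): x=140/19 (≈7.3684) theta=5/19 (≈0.2632)
After 4 (thin lens f=22): x=140/19 (≈7.3684) theta=-15/209 (≈-0.0718)
z_focus = -x_out/theta_out = -(140/19)/(-15/209) = 308/3 ≈ 102.6667
Rounded to 4 decimal places: z = 102.6667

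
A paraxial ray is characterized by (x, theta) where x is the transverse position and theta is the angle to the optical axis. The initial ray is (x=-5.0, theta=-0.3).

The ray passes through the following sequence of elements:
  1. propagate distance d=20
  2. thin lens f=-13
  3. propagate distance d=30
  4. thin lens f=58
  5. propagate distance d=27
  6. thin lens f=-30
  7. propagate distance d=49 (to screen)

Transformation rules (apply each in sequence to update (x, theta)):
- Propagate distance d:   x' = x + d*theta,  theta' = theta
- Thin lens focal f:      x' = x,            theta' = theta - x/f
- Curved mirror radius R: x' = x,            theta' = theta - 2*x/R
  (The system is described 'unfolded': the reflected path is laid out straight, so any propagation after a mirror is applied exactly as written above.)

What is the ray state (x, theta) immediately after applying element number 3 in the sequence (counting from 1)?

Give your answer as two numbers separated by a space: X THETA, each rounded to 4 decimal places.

Answer: -45.3846 -1.1462

Derivation:
Initial: x=-5.0000 theta=-0.3000
After 1 (propagate distance d=20): x=-11.0000 theta=-0.3000
After 2 (thin lens f=-13): x=-11.0000 theta=-149/130 (≈-1.1462)
After 3 (propagate distance d=30): x=-590/13 (≈-45.3846) theta=-149/130 (≈-1.1462)
Rounded to 4 decimal places: x = -45.3846, theta = -1.1462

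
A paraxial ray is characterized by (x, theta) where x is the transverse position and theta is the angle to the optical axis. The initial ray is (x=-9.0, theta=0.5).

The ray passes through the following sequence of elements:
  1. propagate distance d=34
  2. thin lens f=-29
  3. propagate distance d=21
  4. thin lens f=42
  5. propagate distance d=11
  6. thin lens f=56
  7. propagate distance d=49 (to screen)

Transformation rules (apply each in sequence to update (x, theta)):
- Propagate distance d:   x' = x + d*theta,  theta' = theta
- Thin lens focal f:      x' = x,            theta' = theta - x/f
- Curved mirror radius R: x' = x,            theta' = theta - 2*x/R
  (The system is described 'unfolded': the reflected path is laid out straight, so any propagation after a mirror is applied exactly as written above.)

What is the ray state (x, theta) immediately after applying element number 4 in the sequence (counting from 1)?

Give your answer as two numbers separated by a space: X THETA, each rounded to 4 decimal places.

Answer: 24.2931 0.1975

Derivation:
Initial: x=-9.0000 theta=0.5000
After 1 (propagate distance d=34): x=8.0000 theta=0.5000
After 2 (thin lens f=-29): x=8.0000 theta=45/58 (≈0.7759)
After 3 (propagate distance d=21): x=1409/58 (≈24.2931) theta=45/58 (≈0.7759)
After 4 (thin lens f=42): x=1409/58 (≈24.2931) theta=481/2436 (≈0.1975)
Rounded to 4 decimal places: x = 24.2931, theta = 0.1975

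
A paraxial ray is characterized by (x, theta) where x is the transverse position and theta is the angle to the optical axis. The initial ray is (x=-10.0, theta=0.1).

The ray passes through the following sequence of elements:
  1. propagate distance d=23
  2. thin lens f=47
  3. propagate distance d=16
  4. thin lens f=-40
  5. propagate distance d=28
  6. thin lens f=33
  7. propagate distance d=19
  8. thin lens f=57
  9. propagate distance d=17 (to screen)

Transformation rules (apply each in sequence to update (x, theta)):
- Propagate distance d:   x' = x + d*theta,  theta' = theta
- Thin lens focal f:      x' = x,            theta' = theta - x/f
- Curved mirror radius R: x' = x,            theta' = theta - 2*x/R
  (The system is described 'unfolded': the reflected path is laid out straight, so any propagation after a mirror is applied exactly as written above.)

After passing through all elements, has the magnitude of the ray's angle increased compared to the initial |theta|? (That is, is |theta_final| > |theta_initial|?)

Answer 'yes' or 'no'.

Initial: x=-10.0000 theta=0.1000
After 1 (propagate distance d=23): x=-7.7000 theta=0.1000
After 2 (thin lens f=47): x=-7.7000 theta=62/235 (≈0.2638)
After 3 (propagate distance d=16): x=-327/94 (≈-3.4787) theta=62/235 (≈0.2638)
After 4 (thin lens f=-40): x=-327/94 (≈-3.4787) theta=133/752 (≈0.1769)
After 5 (propagate distance d=28): x=277/188 (≈1.4734) theta=133/752 (≈0.1769)
After 6 (thin lens f=33): x=277/188 (≈1.4734) theta=3281/24816 (≈0.1322)
After 7 (propagate distance d=19): x=98903/24816 (≈3.9855) theta=3281/24816 (≈0.1322)
After 8 (thin lens f=57): x=98903/24816 (≈3.9855) theta=44057/707256 (≈0.0623)
After 9 (propagate distance d=17 (to screen)): x=7135409/1414512 (≈5.0444) theta=44057/707256 (≈0.0623)
|theta_initial|=0.1000 |theta_final|=44057/707256 (≈0.0623) -> not increased

Answer: no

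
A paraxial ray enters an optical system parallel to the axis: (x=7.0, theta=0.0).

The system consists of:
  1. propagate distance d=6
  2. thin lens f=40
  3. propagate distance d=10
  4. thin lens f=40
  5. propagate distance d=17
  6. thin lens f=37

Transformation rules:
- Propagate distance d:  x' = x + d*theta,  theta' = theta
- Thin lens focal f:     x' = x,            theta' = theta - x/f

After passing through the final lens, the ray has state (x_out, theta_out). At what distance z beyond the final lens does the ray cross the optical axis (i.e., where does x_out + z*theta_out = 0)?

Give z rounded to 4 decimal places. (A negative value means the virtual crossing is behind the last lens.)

Initial: x=7.0000 theta=0.0000
After 1 (propagate distance d=6): x=7.0000 theta=0.0000
After 2 (thin lens f=40): x=7.0000 theta=-0.1750
After 3 (propagate distance d=10): x=5.2500 theta=-0.1750
After 4 (thin lens f=40): x=5.2500 theta=-49/160 (≈-0.3063)
After 5 (propagate distance d=17): x=7/160 (≈0.0438) theta=-49/160 (≈-0.3063)
After 6 (thin lens f=37): x=7/160 (≈0.0438) theta=-91/296 (≈-0.3074)
z_focus = -x_out/theta_out = -(7/160)/(-91/296) = 37/260 ≈ 0.1423
Rounded to 4 decimal places: z = 0.1423

Answer: 0.1423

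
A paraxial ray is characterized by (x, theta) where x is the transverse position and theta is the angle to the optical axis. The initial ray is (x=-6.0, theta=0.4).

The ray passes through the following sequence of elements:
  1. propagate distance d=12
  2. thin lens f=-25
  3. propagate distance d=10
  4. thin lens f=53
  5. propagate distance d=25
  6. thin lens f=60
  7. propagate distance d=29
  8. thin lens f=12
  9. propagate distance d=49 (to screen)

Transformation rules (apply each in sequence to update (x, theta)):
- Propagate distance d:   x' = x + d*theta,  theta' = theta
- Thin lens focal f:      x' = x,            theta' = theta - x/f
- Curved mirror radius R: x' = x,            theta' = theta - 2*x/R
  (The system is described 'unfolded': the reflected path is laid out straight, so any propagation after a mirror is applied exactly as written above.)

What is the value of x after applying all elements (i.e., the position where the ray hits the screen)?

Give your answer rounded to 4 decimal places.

Answer: -36.6165

Derivation:
Initial: x=-6.0000 theta=0.4000
After 1 (propagate distance d=12): x=-1.2000 theta=0.4000
After 2 (thin lens f=-25): x=-1.2000 theta=0.3520
After 3 (propagate distance d=10): x=2.3200 theta=0.3520
After 4 (thin lens f=53): x=2.3200 theta=2042/6625 (≈0.3082)
After 5 (propagate distance d=25): x=13284/1325 (≈10.0257) theta=2042/6625 (≈0.3082)
After 6 (thin lens f=60): x=13284/1325 (≈10.0257) theta=187/1325 (≈0.1411)
After 7 (propagate distance d=29): x=18707/1325 (≈14.1185) theta=187/1325 (≈0.1411)
After 8 (thin lens f=12): x=18707/1325 (≈14.1185) theta=-16463/15900 (≈-1.0354)
After 9 (propagate distance d=49 (to screen)): x=-582203/15900 (≈-36.6165) theta=-16463/15900 (≈-1.0354)
Rounded to 4 decimal places: x = -36.6165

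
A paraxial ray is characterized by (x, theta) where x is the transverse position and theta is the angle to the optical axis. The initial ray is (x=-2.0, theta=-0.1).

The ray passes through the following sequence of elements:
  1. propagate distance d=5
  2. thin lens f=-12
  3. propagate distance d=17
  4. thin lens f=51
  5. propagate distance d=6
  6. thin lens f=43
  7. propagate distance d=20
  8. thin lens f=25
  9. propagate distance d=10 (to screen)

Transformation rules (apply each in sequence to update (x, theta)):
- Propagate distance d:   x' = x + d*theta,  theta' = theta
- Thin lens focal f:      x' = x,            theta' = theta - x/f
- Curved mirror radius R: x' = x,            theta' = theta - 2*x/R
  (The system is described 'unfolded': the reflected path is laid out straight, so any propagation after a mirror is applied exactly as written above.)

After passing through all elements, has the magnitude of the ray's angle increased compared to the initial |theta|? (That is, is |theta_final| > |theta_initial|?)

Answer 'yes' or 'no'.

Answer: yes

Derivation:
Initial: x=-2.0000 theta=-0.1000
After 1 (propagate distance d=5): x=-2.5000 theta=-0.1000
After 2 (thin lens f=-12): x=-2.5000 theta=-37/120 (≈-0.3083)
After 3 (propagate distance d=17): x=-929/120 (≈-7.7417) theta=-37/120 (≈-0.3083)
After 4 (thin lens f=51): x=-929/120 (≈-7.7417) theta=-479/3060 (≈-0.1565)
After 5 (propagate distance d=6): x=-5903/680 (≈-8.6809) theta=-479/3060 (≈-0.1565)
After 6 (thin lens f=43): x=-5903/680 (≈-8.6809) theta=11933/263160 (≈0.0453)
After 7 (propagate distance d=20): x=-2045801/263160 (≈-7.7740) theta=11933/263160 (≈0.0453)
After 8 (thin lens f=25): x=-2045801/263160 (≈-7.7740) theta=1172063/3289500 (≈0.3563)
After 9 (propagate distance d=10 (to screen)): x=-5540753/1315800 (≈-4.2109) theta=1172063/3289500 (≈0.3563)
|theta_initial|=0.1000 |theta_final|=1172063/3289500 (≈0.3563) -> increased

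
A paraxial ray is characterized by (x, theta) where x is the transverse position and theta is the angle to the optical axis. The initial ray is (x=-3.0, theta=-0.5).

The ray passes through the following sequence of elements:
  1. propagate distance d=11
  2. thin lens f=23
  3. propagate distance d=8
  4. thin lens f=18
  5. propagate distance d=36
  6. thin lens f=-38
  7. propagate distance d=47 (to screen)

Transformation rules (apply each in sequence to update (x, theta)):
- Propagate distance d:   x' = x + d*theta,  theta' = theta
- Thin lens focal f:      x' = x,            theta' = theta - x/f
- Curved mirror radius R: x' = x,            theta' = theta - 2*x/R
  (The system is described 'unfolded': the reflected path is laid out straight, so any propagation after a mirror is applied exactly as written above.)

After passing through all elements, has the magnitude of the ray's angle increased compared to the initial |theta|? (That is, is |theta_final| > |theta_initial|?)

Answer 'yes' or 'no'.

Answer: yes

Derivation:
Initial: x=-3.0000 theta=-0.5000
After 1 (propagate distance d=11): x=-8.5000 theta=-0.5000
After 2 (thin lens f=23): x=-8.5000 theta=-3/23 (≈-0.1304)
After 3 (propagate distance d=8): x=-439/46 (≈-9.5435) theta=-3/23 (≈-0.1304)
After 4 (thin lens f=18): x=-439/46 (≈-9.5435) theta=331/828 (≈0.3998)
After 5 (propagate distance d=36): x=223/46 (≈4.8478) theta=331/828 (≈0.3998)
After 6 (thin lens f=-38): x=223/46 (≈4.8478) theta=2074/3933 (≈0.5273)
After 7 (propagate distance d=47 (to screen)): x=233089/7866 (≈29.6325) theta=2074/3933 (≈0.5273)
|theta_initial|=0.5000 |theta_final|=2074/3933 (≈0.5273) -> increased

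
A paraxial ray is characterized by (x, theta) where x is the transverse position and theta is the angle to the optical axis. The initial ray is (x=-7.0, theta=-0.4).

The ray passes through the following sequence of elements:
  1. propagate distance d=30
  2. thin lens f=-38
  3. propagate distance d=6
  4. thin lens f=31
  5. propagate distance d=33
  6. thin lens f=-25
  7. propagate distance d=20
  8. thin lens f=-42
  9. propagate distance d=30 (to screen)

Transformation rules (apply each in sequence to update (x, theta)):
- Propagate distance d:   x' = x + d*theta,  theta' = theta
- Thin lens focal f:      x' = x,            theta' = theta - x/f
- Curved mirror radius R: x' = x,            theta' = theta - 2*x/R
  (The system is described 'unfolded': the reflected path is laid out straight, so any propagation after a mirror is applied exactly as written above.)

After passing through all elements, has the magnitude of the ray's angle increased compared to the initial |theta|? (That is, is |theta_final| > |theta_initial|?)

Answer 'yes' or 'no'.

Initial: x=-7.0000 theta=-0.4000
After 1 (propagate distance d=30): x=-19.0000 theta=-0.4000
After 2 (thin lens f=-38): x=-19.0000 theta=-0.9000
After 3 (propagate distance d=6): x=-24.4000 theta=-0.9000
After 4 (thin lens f=31): x=-24.4000 theta=-7/62 (≈-0.1129)
After 5 (propagate distance d=33): x=-8719/310 (≈-28.1258) theta=-7/62 (≈-0.1129)
After 6 (thin lens f=-25): x=-8719/310 (≈-28.1258) theta=-4797/3875 (≈-1.2379)
After 7 (propagate distance d=20): x=-81971/1550 (≈-52.8845) theta=-4797/3875 (≈-1.2379)
After 8 (thin lens f=-42): x=-81971/1550 (≈-52.8845) theta=-812803/325500 (≈-2.4971)
After 9 (propagate distance d=30 (to screen)): x=-27732/217 (≈-127.7972) theta=-812803/325500 (≈-2.4971)
|theta_initial|=0.4000 |theta_final|=812803/325500 (≈2.4971) -> increased

Answer: yes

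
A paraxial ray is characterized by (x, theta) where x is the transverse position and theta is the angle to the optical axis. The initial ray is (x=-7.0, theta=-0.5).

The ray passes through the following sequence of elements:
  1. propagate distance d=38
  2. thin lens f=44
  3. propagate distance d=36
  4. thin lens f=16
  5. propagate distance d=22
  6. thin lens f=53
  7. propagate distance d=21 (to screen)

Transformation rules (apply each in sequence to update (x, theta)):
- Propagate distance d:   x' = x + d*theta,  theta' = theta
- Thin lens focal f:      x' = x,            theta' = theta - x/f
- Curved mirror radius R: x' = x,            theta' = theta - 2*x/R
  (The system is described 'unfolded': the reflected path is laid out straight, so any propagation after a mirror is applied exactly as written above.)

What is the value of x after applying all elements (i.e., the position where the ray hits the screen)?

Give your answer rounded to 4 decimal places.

Answer: 38.0920

Derivation:
Initial: x=-7.0000 theta=-0.5000
After 1 (propagate distance d=38): x=-26.0000 theta=-0.5000
After 2 (thin lens f=44): x=-26.0000 theta=1/11 (≈0.0909)
After 3 (propagate distance d=36): x=-250/11 (≈-22.7273) theta=1/11 (≈0.0909)
After 4 (thin lens f=16): x=-250/11 (≈-22.7273) theta=133/88 (≈1.5114)
After 5 (propagate distance d=22): x=463/44 (≈10.5227) theta=133/88 (≈1.5114)
After 6 (thin lens f=53): x=463/44 (≈10.5227) theta=6123/4664 (≈1.3128)
After 7 (propagate distance d=21 (to screen)): x=16151/424 (≈38.0920) theta=6123/4664 (≈1.3128)
Rounded to 4 decimal places: x = 38.0920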